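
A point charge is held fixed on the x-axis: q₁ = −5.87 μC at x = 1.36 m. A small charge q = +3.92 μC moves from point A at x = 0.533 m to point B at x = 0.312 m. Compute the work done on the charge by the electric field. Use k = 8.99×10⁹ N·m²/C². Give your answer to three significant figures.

The work done by the electric force is W_field = −ΔU = −q(V_B − V_A) = q(V_A − V_B).
At A: distance to the source charge is 0.827 m; V_A = kq₁/r = -6.38×10⁴ V.
At B: distance to the source charge is 1.05 m; V_B = kq₁/r = -5.04×10⁴ V.
ΔV = V_B − V_A = 1.35×10⁴ V.
W_field = −qΔV = −(3.92×10⁻⁶ C)(1.35×10⁴ V) = -0.0527 J.

-0.0527 J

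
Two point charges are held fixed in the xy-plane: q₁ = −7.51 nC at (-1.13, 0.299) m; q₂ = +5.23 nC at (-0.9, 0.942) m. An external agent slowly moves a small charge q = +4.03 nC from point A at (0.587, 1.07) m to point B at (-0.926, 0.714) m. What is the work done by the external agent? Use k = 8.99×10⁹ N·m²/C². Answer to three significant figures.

For quasistatic motion the external work equals the change in potential energy: W_ext = qΔV = q(V_B − V_A).
At A: distances to the source charges are 1.88 m, 1.49 m; V_A = Σ kqᵢ/rᵢ = -4.37 V.
At B: distances to the source charges are 0.462 m, 0.229 m; V_B = Σ kqᵢ/rᵢ = 58.9 V.
ΔV = V_B − V_A = 63.3 V.
W_ext = qΔV = (4.03×10⁻⁹ C)(63.3 V) = 2.55×10⁻⁷ J.

2.55×10⁻⁷ J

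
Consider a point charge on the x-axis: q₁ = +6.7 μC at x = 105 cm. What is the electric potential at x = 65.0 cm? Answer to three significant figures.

The total potential is the scalar sum of each charge's contribution, V = Σ kqᵢ/rᵢ.
V = k[(6.70×10⁻⁶)/(0.400)] = 1.51×10⁵ V.

1.51×10⁵ V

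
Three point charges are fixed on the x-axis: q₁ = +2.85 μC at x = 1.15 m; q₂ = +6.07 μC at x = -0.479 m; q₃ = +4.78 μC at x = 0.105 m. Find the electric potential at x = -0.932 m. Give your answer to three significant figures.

Electric potential is a scalar, so the contributions from each charge add algebraically: V = Σ kqᵢ/rᵢ.
Distances from the field point to each charge: r₁ = 2.08 m, r₂ = 0.453 m, r₃ = 1.04 m.
V = k[(2.85×10⁻⁶)/(2.08) + (6.07×10⁻⁶)/(0.453) + (4.78×10⁻⁶)/(1.04)] = 1.74×10⁵ V.

1.74×10⁵ V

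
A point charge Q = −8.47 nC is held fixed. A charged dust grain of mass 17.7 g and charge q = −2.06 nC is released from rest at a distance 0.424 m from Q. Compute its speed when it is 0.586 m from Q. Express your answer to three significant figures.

3.40×10⁻³ m/s

Only the electrostatic force acts, so mechanical energy is conserved: ½mv² = U₁ − U₂ = kQq(1/r₁ − 1/r₂).
U₁ − U₂ = (8.99×10⁹ N·m²/C²)(-8.47×10⁻⁹ C)(-2.06×10⁻⁹ C)(1/0.424 − 1/0.586) = 1.02×10⁻⁷ J.
v = √(2·1.02×10⁻⁷/0.0177) = 3.40×10⁻³ m/s.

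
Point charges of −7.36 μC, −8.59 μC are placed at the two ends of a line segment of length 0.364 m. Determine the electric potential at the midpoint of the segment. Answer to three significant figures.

-7.88×10⁵ V

Electric potential is a scalar, so the contributions from each charge add algebraically: V = Σ kqᵢ/rᵢ.
Each charge is 0.182 m from the midpoint.
V = k[(-7.36×10⁻⁶)/(0.182) + (-8.59×10⁻⁶)/(0.182)] = -7.88×10⁵ V.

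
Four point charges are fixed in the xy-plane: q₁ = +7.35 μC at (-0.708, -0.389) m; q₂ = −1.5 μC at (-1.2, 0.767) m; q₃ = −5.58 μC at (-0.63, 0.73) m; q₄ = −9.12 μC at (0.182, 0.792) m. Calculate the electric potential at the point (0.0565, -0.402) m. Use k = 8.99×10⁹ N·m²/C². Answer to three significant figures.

Electric potential is a scalar, so the contributions from each charge add algebraically: V = Σ kqᵢ/rᵢ.
Distances from the field point to each charge: r₁ = 0.765 m, r₂ = 1.72 m, r₃ = 1.32 m, r₄ = 1.20 m.
V = k[(7.35×10⁻⁶)/(0.765) + (-1.50×10⁻⁶)/(1.72) + (-5.58×10⁻⁶)/(1.32) + (-9.12×10⁻⁶)/(1.20)] = -2.76×10⁴ V.

-2.76×10⁴ V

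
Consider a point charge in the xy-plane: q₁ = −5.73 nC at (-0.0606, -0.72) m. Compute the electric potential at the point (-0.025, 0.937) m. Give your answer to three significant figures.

The total potential is the scalar sum of each charge's contribution, V = Σ kqᵢ/rᵢ.
Distances from the field point to each charge: r₁ = 1.66 m.
V = k[(-5.73×10⁻⁹)/(1.66)] = -31.1 V.

-31.1 V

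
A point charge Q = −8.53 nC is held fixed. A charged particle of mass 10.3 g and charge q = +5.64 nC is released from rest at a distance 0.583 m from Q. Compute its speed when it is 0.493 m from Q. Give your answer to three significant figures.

5.13×10⁻³ m/s

Only the electrostatic force acts, so mechanical energy is conserved: ½mv² = U₁ − U₂ = kQq(1/r₁ − 1/r₂).
U₁ − U₂ = (8.99×10⁹ N·m²/C²)(-8.53×10⁻⁹ C)(5.64×10⁻⁹ C)(1/0.583 − 1/0.493) = 1.35×10⁻⁷ J.
v = √(2·1.35×10⁻⁷/0.0103) = 5.13×10⁻³ m/s.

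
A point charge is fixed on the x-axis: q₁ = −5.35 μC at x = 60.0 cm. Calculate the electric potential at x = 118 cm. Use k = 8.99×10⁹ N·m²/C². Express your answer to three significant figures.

Electric potential is a scalar, so the contributions from each charge add algebraically: V = Σ kqᵢ/rᵢ.
V = k[(-5.35×10⁻⁶)/(0.580)] = -8.29×10⁴ V.

-8.29×10⁴ V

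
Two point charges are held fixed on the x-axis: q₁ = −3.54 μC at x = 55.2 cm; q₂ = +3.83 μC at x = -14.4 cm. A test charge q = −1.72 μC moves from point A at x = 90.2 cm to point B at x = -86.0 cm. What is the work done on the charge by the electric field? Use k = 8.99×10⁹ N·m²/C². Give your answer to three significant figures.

0.144 J

The work done by the electric force is W_field = −ΔU = −q(V_B − V_A) = q(V_A − V_B).
At A: distances to the source charges are 0.350 m, 1.05 m; V_A = Σ kqᵢ/rᵢ = -5.80×10⁴ V.
At B: distances to the source charges are 1.41 m, 0.716 m; V_B = Σ kqᵢ/rᵢ = 2.56×10⁴ V.
ΔV = V_B − V_A = 8.36×10⁴ V.
W_field = −qΔV = −(-1.72×10⁻⁶ C)(8.36×10⁴ V) = 0.144 J.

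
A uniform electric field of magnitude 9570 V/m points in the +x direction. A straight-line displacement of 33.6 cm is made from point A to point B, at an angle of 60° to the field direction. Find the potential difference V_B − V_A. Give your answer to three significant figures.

-1610 V

Only the component of displacement along E changes the potential: ΔV = −E·d·cosθ.
ΔV = −(9570 V/m)(0.336 m)cos60° = -1610 V.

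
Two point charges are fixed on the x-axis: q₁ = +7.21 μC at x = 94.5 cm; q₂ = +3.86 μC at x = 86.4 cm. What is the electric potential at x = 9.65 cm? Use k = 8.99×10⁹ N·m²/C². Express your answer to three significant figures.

1.22×10⁵ V

The total potential is the scalar sum of each charge's contribution, V = Σ kqᵢ/rᵢ.
Distances from the field point to each charge: r₁ = 0.848 m, r₂ = 0.768 m.
V = k[(7.21×10⁻⁶)/(0.848) + (3.86×10⁻⁶)/(0.768)] = 1.22×10⁵ V.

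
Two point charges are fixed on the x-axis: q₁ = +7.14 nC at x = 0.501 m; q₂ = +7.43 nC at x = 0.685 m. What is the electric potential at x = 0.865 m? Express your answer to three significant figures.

The total potential is the scalar sum of each charge's contribution, V = Σ kqᵢ/rᵢ.
Distances from the field point to each charge: r₁ = 0.364 m, r₂ = 0.180 m.
V = k[(7.14×10⁻⁹)/(0.364) + (7.43×10⁻⁹)/(0.180)] = 547 V.

547 V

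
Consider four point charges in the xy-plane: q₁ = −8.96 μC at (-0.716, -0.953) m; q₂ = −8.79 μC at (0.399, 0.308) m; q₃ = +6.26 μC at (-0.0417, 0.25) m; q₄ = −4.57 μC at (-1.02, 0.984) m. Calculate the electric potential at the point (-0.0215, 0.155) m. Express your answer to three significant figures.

3.10×10⁵ V

The total potential is the scalar sum of each charge's contribution, V = Σ kqᵢ/rᵢ.
Distances from the field point to each charge: r₁ = 1.31 m, r₂ = 0.447 m, r₃ = 0.0971 m, r₄ = 1.30 m.
V = k[(-8.96×10⁻⁶)/(1.31) + (-8.79×10⁻⁶)/(0.447) + (6.26×10⁻⁶)/(0.0971) + (-4.57×10⁻⁶)/(1.30)] = 3.10×10⁵ V.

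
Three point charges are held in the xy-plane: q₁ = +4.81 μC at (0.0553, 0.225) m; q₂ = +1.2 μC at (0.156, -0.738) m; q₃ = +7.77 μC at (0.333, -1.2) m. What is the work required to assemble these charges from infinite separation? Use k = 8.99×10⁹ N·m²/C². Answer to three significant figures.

The work to assemble the configuration equals its total potential energy, U = Σ kqᵢqⱼ/rᵢⱼ over all pairs.
Pair separations: r₁₂ = 0.968 m, r₁₃ = 1.45 m, r₂₃ = 0.495 m.
U = (0.0536) + (0.231) + (0.169) = 0.454 J.

0.454 J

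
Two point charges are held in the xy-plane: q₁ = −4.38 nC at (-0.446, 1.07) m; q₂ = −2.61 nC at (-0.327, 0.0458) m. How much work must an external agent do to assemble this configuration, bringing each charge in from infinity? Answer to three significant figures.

9.97×10⁻⁸ J

The work to assemble the configuration equals its total potential energy, U = Σ kqᵢqⱼ/rᵢⱼ over all pairs.
Pair separations: r₁₂ = 1.03 m.
U = (9.97×10⁻⁸) = 9.97×10⁻⁸ J.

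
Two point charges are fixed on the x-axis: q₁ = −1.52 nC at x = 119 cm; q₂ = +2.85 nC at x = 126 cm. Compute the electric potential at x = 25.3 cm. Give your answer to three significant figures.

The total potential is the scalar sum of each charge's contribution, V = Σ kqᵢ/rᵢ.
Distances from the field point to each charge: r₁ = 0.937 m, r₂ = 1.01 m.
V = k[(-1.52×10⁻⁹)/(0.937) + (2.85×10⁻⁹)/(1.01)] = 10.9 V.

10.9 V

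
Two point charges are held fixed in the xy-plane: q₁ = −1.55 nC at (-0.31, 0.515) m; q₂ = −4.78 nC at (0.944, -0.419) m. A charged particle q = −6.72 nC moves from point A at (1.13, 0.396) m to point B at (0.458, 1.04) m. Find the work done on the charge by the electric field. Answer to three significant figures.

The work done by the electric force is W_field = −ΔU = −q(V_B − V_A) = q(V_A − V_B).
At A: distances to the source charges are 1.44 m, 0.836 m; V_A = Σ kqᵢ/rᵢ = -61.0 V.
At B: distances to the source charges are 0.930 m, 1.54 m; V_B = Σ kqᵢ/rᵢ = -42.9 V.
ΔV = V_B − V_A = 18.1 V.
W_field = −qΔV = −(-6.72×10⁻⁹ C)(18.1 V) = 1.22×10⁻⁷ J.

1.22×10⁻⁷ J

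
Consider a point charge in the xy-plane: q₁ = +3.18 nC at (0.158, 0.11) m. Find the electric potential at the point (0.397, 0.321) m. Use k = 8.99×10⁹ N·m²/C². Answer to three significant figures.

89.7 V

The total potential is the scalar sum of each charge's contribution, V = Σ kqᵢ/rᵢ.
Distances from the field point to each charge: r₁ = 0.319 m.
V = k[(3.18×10⁻⁹)/(0.319)] = 89.7 V.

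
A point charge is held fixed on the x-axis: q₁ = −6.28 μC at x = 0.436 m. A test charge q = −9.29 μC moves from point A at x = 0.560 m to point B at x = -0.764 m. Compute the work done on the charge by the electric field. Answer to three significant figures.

The work done by the electric force is W_field = −ΔU = −q(V_B − V_A) = q(V_A − V_B).
At A: distance to the source charge is 0.124 m; V_A = kq₁/r = -4.55×10⁵ V.
At B: distance to the source charge is 1.20 m; V_B = kq₁/r = -4.70×10⁴ V.
ΔV = V_B − V_A = 4.08×10⁵ V.
W_field = −qΔV = −(-9.29×10⁻⁶ C)(4.08×10⁵ V) = 3.79 J.

3.79 J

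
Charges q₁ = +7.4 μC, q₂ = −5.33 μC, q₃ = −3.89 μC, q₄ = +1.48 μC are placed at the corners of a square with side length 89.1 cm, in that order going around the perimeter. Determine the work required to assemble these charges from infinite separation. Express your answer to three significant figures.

-0.398 J

The work to assemble the configuration equals its total potential energy, U = Σ kqᵢqⱼ/rᵢⱼ over all pairs.
The four side pairs have separation 0.891 m and the two diagonal pairs 1.26 m.
Summing all 6 pair terms gives U = -0.398 J.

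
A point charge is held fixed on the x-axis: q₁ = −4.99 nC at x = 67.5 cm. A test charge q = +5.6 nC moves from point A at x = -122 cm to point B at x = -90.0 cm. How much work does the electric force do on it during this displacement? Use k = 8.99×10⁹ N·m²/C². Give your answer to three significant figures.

The work done by the electric force is W_field = −ΔU = −q(V_B − V_A) = q(V_A − V_B).
At A: distance to the source charge is 1.90 m; V_A = kq₁/r = -23.7 V.
At B: distance to the source charge is 1.58 m; V_B = kq₁/r = -28.5 V.
ΔV = V_B − V_A = -4.81 V.
W_field = −qΔV = −(5.60×10⁻⁹ C)(-4.81 V) = 2.69×10⁻⁸ J.

2.69×10⁻⁸ J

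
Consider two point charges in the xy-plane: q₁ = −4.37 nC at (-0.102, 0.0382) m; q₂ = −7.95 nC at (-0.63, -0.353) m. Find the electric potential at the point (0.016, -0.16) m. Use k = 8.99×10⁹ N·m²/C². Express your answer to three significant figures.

-276 V

The total potential is the scalar sum of each charge's contribution, V = Σ kqᵢ/rᵢ.
Distances from the field point to each charge: r₁ = 0.231 m, r₂ = 0.674 m.
V = k[(-4.37×10⁻⁹)/(0.231) + (-7.95×10⁻⁹)/(0.674)] = -276 V.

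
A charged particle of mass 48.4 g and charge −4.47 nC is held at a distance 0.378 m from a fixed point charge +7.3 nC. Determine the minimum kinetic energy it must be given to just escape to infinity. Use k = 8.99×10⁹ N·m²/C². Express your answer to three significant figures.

To just escape, total mechanical energy must reach zero at infinity: ½mv²_min + U = 0, so ½mv²_min = −U = |kQq|/r.
|U| = |kQq|/r = (8.99×10⁹ N·m²/C²)(7.30×10⁻⁹)(4.47×10⁻⁹)/(0.378) = 7.76×10⁻⁷ J.

7.76×10⁻⁷ J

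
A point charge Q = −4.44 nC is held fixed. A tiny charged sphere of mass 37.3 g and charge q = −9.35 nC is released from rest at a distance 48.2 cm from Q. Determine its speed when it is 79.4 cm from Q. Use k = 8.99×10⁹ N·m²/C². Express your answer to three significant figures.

4.04×10⁻³ m/s

Only the electrostatic force acts, so mechanical energy is conserved: ½mv² = U₁ − U₂ = kQq(1/r₁ − 1/r₂).
U₁ − U₂ = (8.99×10⁹ N·m²/C²)(-4.44×10⁻⁹ C)(-9.35×10⁻⁹ C)(1/0.482 − 1/0.794) = 3.04×10⁻⁷ J.
v = √(2·3.04×10⁻⁷/0.0373) = 4.04×10⁻³ m/s.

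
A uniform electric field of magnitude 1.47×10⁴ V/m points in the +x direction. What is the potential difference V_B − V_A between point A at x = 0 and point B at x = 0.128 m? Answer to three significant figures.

-1880 V

In a uniform field, potential decreases in the direction of E: V_B − V_A = −E·Δx.
V_B − V_A = −(1.47×10⁴ V/m)(0.128 m) = -1880 V.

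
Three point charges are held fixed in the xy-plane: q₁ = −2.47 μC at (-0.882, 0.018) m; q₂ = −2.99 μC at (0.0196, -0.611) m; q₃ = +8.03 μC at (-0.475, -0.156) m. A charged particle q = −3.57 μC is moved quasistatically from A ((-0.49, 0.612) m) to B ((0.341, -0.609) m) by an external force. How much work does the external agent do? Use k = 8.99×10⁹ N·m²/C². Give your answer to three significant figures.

0.232 J

For quasistatic motion the external work equals the change in potential energy: W_ext = qΔV = q(V_B − V_A).
At A: distances to the source charges are 0.712 m, 1.32 m, 0.768 m; V_A = Σ kqᵢ/rᵢ = 4.25×10⁴ V.
At B: distances to the source charges are 1.37 m, 0.321 m, 0.933 m; V_B = Σ kqᵢ/rᵢ = -2.24×10⁴ V.
ΔV = V_B − V_A = -6.49×10⁴ V.
W_ext = qΔV = (-3.57×10⁻⁶ C)(-6.49×10⁴ V) = 0.232 J.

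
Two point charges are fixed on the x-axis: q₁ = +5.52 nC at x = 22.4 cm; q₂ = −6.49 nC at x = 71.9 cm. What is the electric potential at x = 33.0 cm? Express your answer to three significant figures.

318 V

The total potential is the scalar sum of each charge's contribution, V = Σ kqᵢ/rᵢ.
Distances from the field point to each charge: r₁ = 0.106 m, r₂ = 0.389 m.
V = k[(5.52×10⁻⁹)/(0.106) + (-6.49×10⁻⁹)/(0.389)] = 318 V.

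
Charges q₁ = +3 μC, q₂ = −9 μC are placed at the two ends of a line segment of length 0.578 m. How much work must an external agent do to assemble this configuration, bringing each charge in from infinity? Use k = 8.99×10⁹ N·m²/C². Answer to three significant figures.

-0.420 J

The work to assemble the configuration equals its total potential energy, U = Σ kqᵢqⱼ/rᵢⱼ over all pairs.
The separation is r = 0.578 m.
U = (-0.420) = -0.420 J.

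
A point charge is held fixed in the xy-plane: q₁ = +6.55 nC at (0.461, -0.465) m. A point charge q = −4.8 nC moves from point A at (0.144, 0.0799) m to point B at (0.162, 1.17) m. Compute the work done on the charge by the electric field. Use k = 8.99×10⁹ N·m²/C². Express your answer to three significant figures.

The work done by the electric force is W_field = −ΔU = −q(V_B − V_A) = q(V_A − V_B).
At A: distance to the source charge is 0.630 m; V_A = kq₁/r = 93.4 V.
At B: distance to the source charge is 1.66 m; V_B = kq₁/r = 35.4 V.
ΔV = V_B − V_A = -58.0 V.
W_field = −qΔV = −(-4.80×10⁻⁹ C)(-58.0 V) = -2.78×10⁻⁷ J.

-2.78×10⁻⁷ J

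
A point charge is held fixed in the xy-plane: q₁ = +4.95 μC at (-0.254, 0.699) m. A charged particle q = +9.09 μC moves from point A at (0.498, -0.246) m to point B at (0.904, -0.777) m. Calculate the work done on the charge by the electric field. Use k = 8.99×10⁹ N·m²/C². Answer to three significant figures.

0.119 J

The work done by the electric force is W_field = −ΔU = −q(V_B − V_A) = q(V_A − V_B).
At A: distance to the source charge is 1.21 m; V_A = kq₁/r = 3.68×10⁴ V.
At B: distance to the source charge is 1.88 m; V_B = kq₁/r = 2.37×10⁴ V.
ΔV = V_B − V_A = -1.31×10⁴ V.
W_field = −qΔV = −(9.09×10⁻⁶ C)(-1.31×10⁴ V) = 0.119 J.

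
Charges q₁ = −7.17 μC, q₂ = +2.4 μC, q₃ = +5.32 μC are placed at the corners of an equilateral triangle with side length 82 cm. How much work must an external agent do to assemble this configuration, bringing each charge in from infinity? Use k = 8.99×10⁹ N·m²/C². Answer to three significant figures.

The assembly work is the sum of pairwise potential energies, U = Σ_{i<j} kqᵢqⱼ/rᵢⱼ.
All three pair separations equal the side length, 0.820 m.
U = (-0.189) + (-0.418) + (0.140) = -0.467 J.

-0.467 J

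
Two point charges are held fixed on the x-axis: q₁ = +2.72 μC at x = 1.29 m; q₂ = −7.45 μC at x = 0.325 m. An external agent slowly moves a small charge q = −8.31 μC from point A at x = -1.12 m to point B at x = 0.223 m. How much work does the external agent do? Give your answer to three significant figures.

4.97 J

For quasistatic motion the external work equals the change in potential energy: W_ext = qΔV = q(V_B − V_A).
At A: distances to the source charges are 2.41 m, 1.45 m; V_A = Σ kqᵢ/rᵢ = -3.62×10⁴ V.
At B: distances to the source charges are 1.07 m, 0.102 m; V_B = Σ kqᵢ/rᵢ = -6.34×10⁵ V.
ΔV = V_B − V_A = -5.98×10⁵ V.
W_ext = qΔV = (-8.31×10⁻⁶ C)(-5.98×10⁵ V) = 4.97 J.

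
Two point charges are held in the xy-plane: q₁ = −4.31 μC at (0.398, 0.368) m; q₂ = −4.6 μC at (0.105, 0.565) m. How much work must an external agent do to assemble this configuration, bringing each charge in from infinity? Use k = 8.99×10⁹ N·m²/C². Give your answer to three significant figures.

0.505 J

The work to assemble the configuration equals its total potential energy, U = Σ kqᵢqⱼ/rᵢⱼ over all pairs.
Pair separations: r₁₂ = 0.353 m.
U = (0.505) = 0.505 J.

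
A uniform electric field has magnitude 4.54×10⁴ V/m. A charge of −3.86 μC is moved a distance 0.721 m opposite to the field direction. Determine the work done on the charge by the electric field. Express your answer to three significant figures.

0.126 J

The potential change for a displacement 0.721 m opposite to the field direction is ΔV = +Ed = 3.27×10⁴ V.
W_field = −qΔV = 0.126 J.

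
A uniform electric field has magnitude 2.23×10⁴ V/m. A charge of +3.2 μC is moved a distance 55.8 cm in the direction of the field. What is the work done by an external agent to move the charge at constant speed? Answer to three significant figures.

-0.0398 J

The potential change for a displacement 55.8 cm in the direction of the field is ΔV = −Ed = -1.24×10⁴ V.
W_ext = qΔV = -0.0398 J.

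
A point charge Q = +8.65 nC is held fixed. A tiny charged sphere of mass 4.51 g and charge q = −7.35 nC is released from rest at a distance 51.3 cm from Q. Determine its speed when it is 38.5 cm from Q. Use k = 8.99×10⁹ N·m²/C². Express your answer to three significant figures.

0.0128 m/s

Only the electrostatic force acts, so mechanical energy is conserved: ½mv² = U₁ − U₂ = kQq(1/r₁ − 1/r₂).
U₁ − U₂ = (8.99×10⁹ N·m²/C²)(8.65×10⁻⁹ C)(-7.35×10⁻⁹ C)(1/0.513 − 1/0.385) = 3.70×10⁻⁷ J.
v = √(2·3.70×10⁻⁷/4.51×10⁻³) = 0.0128 m/s.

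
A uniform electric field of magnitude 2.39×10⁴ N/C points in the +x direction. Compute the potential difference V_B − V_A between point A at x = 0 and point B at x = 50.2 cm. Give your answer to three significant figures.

In a uniform field, potential decreases in the direction of E: V_B − V_A = −E·Δx.
V_B − V_A = −(2.39×10⁴ V/m)(0.502 m) = -1.20×10⁴ V.

-1.20×10⁴ V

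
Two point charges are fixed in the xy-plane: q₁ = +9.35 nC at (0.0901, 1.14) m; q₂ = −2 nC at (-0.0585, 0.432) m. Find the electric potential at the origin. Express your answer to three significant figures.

Electric potential is a scalar, so the contributions from each charge add algebraically: V = Σ kqᵢ/rᵢ.
Distances from the field point to each charge: r₁ = 1.14 m, r₂ = 0.436 m.
V = k[(9.35×10⁻⁹)/(1.14) + (-2.00×10⁻⁹)/(0.436)] = 32.3 V.

32.3 V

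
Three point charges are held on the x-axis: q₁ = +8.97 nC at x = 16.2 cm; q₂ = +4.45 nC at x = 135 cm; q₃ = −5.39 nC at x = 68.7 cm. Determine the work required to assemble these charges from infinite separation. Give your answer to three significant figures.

The work to assemble the configuration equals its total potential energy, U = Σ kqᵢqⱼ/rᵢⱼ over all pairs.
Pair separations: r₁₂ = 1.19 m, r₁₃ = 0.525 m, r₂₃ = 0.663 m.
U = (3.02×10⁻⁷) + (-8.28×10⁻⁷) + (-3.25×10⁻⁷) = -8.51×10⁻⁷ J.

-8.51×10⁻⁷ J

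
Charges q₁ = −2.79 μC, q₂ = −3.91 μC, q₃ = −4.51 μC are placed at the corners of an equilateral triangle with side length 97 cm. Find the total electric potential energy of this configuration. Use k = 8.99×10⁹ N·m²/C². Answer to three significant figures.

0.381 J

The assembly work is the sum of pairwise potential energies, U = Σ_{i<j} kqᵢqⱼ/rᵢⱼ.
All three pair separations equal the side length, 0.970 m.
U = (0.101) + (0.117) + (0.163) = 0.381 J.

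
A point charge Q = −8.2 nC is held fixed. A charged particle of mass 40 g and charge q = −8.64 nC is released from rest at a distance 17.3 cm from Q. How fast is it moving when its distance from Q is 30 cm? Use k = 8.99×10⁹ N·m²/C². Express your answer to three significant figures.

8.83×10⁻³ m/s

Only the electrostatic force acts, so mechanical energy is conserved: ½mv² = U₁ − U₂ = kQq(1/r₁ − 1/r₂).
U₁ − U₂ = (8.99×10⁹ N·m²/C²)(-8.20×10⁻⁹ C)(-8.64×10⁻⁹ C)(1/0.173 − 1/0.300) = 1.56×10⁻⁶ J.
v = √(2·1.56×10⁻⁶/0.0400) = 8.83×10⁻³ m/s.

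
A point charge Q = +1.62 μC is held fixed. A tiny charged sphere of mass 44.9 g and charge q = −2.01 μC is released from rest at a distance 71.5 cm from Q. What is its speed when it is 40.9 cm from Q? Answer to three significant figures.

Only the electrostatic force acts, so mechanical energy is conserved: ½mv² = U₁ − U₂ = kQq(1/r₁ − 1/r₂).
U₁ − U₂ = (8.99×10⁹ N·m²/C²)(1.62×10⁻⁶ C)(-2.01×10⁻⁶ C)(1/0.715 − 1/0.409) = 0.0306 J.
v = √(2·0.0306/0.0449) = 1.17 m/s.

1.17 m/s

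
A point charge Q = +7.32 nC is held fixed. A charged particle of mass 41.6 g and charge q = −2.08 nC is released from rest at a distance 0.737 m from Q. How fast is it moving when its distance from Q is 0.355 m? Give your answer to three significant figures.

Only the electrostatic force acts, so mechanical energy is conserved: ½mv² = U₁ − U₂ = kQq(1/r₁ − 1/r₂).
U₁ − U₂ = (8.99×10⁹ N·m²/C²)(7.32×10⁻⁹ C)(-2.08×10⁻⁹ C)(1/0.737 − 1/0.355) = 2.00×10⁻⁷ J.
v = √(2·2.00×10⁻⁷/0.0416) = 3.10×10⁻³ m/s.

3.10×10⁻³ m/s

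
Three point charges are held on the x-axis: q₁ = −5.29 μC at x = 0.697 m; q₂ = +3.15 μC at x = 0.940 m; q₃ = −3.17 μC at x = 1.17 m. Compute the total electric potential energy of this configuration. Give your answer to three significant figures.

The assembly work is the sum of pairwise potential energies, U = Σ_{i<j} kqᵢqⱼ/rᵢⱼ.
Pair separations: r₁₂ = 0.243 m, r₁₃ = 0.473 m, r₂₃ = 0.230 m.
U = (-0.616) + (0.319) + (-0.390) = -0.688 J.

-0.688 J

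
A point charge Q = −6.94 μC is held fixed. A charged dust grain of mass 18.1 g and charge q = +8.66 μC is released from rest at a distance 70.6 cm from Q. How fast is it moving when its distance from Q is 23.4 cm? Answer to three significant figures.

13.1 m/s

Only the electrostatic force acts, so mechanical energy is conserved: ½mv² = U₁ − U₂ = kQq(1/r₁ − 1/r₂).
U₁ − U₂ = (8.99×10⁹ N·m²/C²)(-6.94×10⁻⁶ C)(8.66×10⁻⁶ C)(1/0.706 − 1/0.234) = 1.54 J.
v = √(2·1.54/0.0181) = 13.1 m/s.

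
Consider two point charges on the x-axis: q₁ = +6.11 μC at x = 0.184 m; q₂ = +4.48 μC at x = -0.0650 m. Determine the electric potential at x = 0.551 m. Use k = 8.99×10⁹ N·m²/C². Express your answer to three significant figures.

The total potential is the scalar sum of each charge's contribution, V = Σ kqᵢ/rᵢ.
Distances from the field point to each charge: r₁ = 0.367 m, r₂ = 0.616 m.
V = k[(6.11×10⁻⁶)/(0.367) + (4.48×10⁻⁶)/(0.616)] = 2.15×10⁵ V.

2.15×10⁵ V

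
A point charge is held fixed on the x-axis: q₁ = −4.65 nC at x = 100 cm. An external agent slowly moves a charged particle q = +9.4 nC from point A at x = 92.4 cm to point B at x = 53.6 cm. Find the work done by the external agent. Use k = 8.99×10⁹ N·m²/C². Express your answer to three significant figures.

4.32×10⁻⁶ J

For quasistatic motion the external work equals the change in potential energy: W_ext = qΔV = q(V_B − V_A).
At A: distance to the source charge is 0.0760 m; V_A = kq₁/r = -550 V.
At B: distance to the source charge is 0.464 m; V_B = kq₁/r = -90.1 V.
ΔV = V_B − V_A = 460 V.
W_ext = qΔV = (9.40×10⁻⁹ C)(460 V) = 4.32×10⁻⁶ J.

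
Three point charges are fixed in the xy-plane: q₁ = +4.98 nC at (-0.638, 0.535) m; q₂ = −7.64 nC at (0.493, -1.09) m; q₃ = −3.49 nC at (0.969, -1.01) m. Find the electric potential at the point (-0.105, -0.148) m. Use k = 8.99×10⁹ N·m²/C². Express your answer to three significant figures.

The total potential is the scalar sum of each charge's contribution, V = Σ kqᵢ/rᵢ.
Distances from the field point to each charge: r₁ = 0.866 m, r₂ = 1.12 m, r₃ = 1.38 m.
V = k[(4.98×10⁻⁹)/(0.866) + (-7.64×10⁻⁹)/(1.12) + (-3.49×10⁻⁹)/(1.38)] = -32.7 V.

-32.7 V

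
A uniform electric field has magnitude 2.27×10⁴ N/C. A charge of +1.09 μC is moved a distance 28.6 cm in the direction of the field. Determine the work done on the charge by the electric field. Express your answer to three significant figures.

The potential change for a displacement 28.6 cm in the direction of the field is ΔV = −Ed = -6490 V.
W_field = −qΔV = 7.08×10⁻³ J.

7.08×10⁻³ J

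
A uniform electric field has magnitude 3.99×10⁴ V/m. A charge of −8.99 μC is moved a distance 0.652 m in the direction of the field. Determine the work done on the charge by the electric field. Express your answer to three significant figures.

The potential change for a displacement 0.652 m in the direction of the field is ΔV = −Ed = -2.60×10⁴ V.
W_field = −qΔV = -0.234 J.

-0.234 J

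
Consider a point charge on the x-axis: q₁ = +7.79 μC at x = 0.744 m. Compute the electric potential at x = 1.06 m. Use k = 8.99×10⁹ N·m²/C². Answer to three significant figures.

2.22×10⁵ V

Electric potential is a scalar, so the contributions from each charge add algebraically: V = Σ kqᵢ/rᵢ.
V = k[(7.79×10⁻⁶)/(0.316)] = 2.22×10⁵ V.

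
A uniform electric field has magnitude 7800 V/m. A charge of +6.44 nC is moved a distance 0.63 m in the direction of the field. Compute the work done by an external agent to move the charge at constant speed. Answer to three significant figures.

-3.16×10⁻⁵ J

The potential change for a displacement 0.63 m in the direction of the field is ΔV = −Ed = -4910 V.
W_ext = qΔV = -3.16×10⁻⁵ J.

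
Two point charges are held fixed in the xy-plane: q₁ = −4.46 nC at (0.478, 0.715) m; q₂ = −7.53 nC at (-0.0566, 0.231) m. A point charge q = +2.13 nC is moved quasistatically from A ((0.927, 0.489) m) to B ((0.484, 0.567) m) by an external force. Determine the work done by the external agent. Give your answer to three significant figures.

For quasistatic motion the external work equals the change in potential energy: W_ext = qΔV = q(V_B − V_A).
At A: distances to the source charges are 0.503 m, 1.02 m; V_A = Σ kqᵢ/rᵢ = -146 V.
At B: distances to the source charges are 0.148 m, 0.637 m; V_B = Σ kqᵢ/rᵢ = -377 V.
ΔV = V_B − V_A = -231 V.
W_ext = qΔV = (2.13×10⁻⁹ C)(-231 V) = -4.91×10⁻⁷ J.

-4.91×10⁻⁷ J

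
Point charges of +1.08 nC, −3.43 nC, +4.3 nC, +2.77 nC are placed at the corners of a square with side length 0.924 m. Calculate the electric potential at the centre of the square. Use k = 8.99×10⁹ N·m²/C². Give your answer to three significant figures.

64.9 V

The total potential is the scalar sum of each charge's contribution, V = Σ kqᵢ/rᵢ.
The distance from each corner to the centre is a√2/2 = 0.653 m.
V = k[(1.08×10⁻⁹)/(0.653) + (-3.43×10⁻⁹)/(0.653) + (4.30×10⁻⁹)/(0.653) + (2.77×10⁻⁹)/(0.653)] = 64.9 V.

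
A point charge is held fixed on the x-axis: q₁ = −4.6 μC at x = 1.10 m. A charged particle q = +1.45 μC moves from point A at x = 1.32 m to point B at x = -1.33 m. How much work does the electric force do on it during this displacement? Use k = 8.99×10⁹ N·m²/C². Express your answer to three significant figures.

-0.248 J

The work done by the electric force is W_field = −ΔU = −q(V_B − V_A) = q(V_A − V_B).
At A: distance to the source charge is 0.220 m; V_A = kq₁/r = -1.88×10⁵ V.
At B: distance to the source charge is 2.43 m; V_B = kq₁/r = -1.70×10⁴ V.
ΔV = V_B − V_A = 1.71×10⁵ V.
W_field = −qΔV = −(1.45×10⁻⁶ C)(1.71×10⁵ V) = -0.248 J.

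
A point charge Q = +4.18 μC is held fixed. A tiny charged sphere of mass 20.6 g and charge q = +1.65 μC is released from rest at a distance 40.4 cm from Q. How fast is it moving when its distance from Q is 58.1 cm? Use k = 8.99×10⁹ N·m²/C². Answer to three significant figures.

2.13 m/s

Only the electrostatic force acts, so mechanical energy is conserved: ½mv² = U₁ − U₂ = kQq(1/r₁ − 1/r₂).
U₁ − U₂ = (8.99×10⁹ N·m²/C²)(4.18×10⁻⁶ C)(1.65×10⁻⁶ C)(1/0.404 − 1/0.581) = 0.0468 J.
v = √(2·0.0468/0.0206) = 2.13 m/s.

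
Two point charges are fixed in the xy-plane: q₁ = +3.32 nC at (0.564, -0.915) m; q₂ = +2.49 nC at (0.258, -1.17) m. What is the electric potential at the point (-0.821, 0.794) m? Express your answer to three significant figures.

Electric potential is a scalar, so the contributions from each charge add algebraically: V = Σ kqᵢ/rᵢ.
Distances from the field point to each charge: r₁ = 2.20 m, r₂ = 2.24 m.
V = k[(3.32×10⁻⁹)/(2.20) + (2.49×10⁻⁹)/(2.24)] = 23.6 V.

23.6 V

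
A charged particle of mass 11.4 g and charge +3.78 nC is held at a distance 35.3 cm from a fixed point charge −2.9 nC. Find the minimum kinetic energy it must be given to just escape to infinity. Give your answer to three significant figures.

2.79×10⁻⁷ J

To just escape, total mechanical energy must reach zero at infinity: ½mv²_min + U = 0, so ½mv²_min = −U = |kQq|/r.
|U| = |kQq|/r = (8.99×10⁹ N·m²/C²)(2.90×10⁻⁹)(3.78×10⁻⁹)/(0.353) = 2.79×10⁻⁷ J.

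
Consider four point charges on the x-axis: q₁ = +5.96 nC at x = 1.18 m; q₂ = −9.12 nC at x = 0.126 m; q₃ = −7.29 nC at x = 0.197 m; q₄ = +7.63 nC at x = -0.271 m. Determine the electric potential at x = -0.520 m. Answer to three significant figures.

88.7 V

The total potential is the scalar sum of each charge's contribution, V = Σ kqᵢ/rᵢ.
Distances from the field point to each charge: r₁ = 1.70 m, r₂ = 0.646 m, r₃ = 0.717 m, r₄ = 0.249 m.
V = k[(5.96×10⁻⁹)/(1.70) + (-9.12×10⁻⁹)/(0.646) + (-7.29×10⁻⁹)/(0.717) + (7.63×10⁻⁹)/(0.249)] = 88.7 V.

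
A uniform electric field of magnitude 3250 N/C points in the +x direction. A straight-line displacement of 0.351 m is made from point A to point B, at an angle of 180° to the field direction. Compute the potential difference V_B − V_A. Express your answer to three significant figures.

1140 V

Only the component of displacement along E changes the potential: ΔV = −E·d·cosθ.
ΔV = −(3250 V/m)(0.351 m)cos180° = 1140 V.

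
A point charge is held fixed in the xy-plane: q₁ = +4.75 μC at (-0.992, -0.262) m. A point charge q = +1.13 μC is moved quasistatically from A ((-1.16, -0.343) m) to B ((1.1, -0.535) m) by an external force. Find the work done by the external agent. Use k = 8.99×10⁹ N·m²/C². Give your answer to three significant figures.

For quasistatic motion the external work equals the change in potential energy: W_ext = qΔV = q(V_B − V_A).
At A: distance to the source charge is 0.187 m; V_A = kq₁/r = 2.29×10⁵ V.
At B: distance to the source charge is 2.11 m; V_B = kq₁/r = 2.02×10⁴ V.
ΔV = V_B − V_A = -2.09×10⁵ V.
W_ext = qΔV = (1.13×10⁻⁶ C)(-2.09×10⁵ V) = -0.236 J.

-0.236 J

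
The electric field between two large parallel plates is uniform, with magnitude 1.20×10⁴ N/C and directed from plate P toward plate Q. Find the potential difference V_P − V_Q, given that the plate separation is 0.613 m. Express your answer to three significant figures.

7360 V

In a uniform field, potential decreases in the direction of E: ΔV = −E·d for a displacement d parallel to E.
Going from Q to P is a displacement of 0.613 m opposite to the field, so V_P − V_Q = +Ed = 7360 V.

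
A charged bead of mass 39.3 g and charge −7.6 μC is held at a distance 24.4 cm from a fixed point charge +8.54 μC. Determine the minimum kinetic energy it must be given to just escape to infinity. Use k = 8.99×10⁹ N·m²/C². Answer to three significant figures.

To just escape, total mechanical energy must reach zero at infinity: ½mv²_min + U = 0, so ½mv²_min = −U = |kQq|/r.
|U| = |kQq|/r = (8.99×10⁹ N·m²/C²)(8.54×10⁻⁶)(7.60×10⁻⁶)/(0.244) = 2.39 J.

2.39 J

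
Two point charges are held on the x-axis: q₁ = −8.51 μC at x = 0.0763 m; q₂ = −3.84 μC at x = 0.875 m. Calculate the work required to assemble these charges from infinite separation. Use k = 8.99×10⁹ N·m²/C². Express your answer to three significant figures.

The assembly work is the sum of pairwise potential energies, U = Σ_{i<j} kqᵢqⱼ/rᵢⱼ.
Pair separations: r₁₂ = 0.799 m.
U = (0.368) = 0.368 J.

0.368 J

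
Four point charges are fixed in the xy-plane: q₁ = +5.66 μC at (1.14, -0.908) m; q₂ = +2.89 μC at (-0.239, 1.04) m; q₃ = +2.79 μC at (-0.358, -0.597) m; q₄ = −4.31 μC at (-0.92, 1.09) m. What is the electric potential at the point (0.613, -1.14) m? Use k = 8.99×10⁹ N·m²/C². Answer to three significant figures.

Electric potential is a scalar, so the contributions from each charge add algebraically: V = Σ kqᵢ/rᵢ.
Distances from the field point to each charge: r₁ = 0.576 m, r₂ = 2.34 m, r₃ = 1.11 m, r₄ = 2.71 m.
V = k[(5.66×10⁻⁶)/(0.576) + (2.89×10⁻⁶)/(2.34) + (2.79×10⁻⁶)/(1.11) + (-4.31×10⁻⁶)/(2.71)] = 1.08×10⁵ V.

1.08×10⁵ V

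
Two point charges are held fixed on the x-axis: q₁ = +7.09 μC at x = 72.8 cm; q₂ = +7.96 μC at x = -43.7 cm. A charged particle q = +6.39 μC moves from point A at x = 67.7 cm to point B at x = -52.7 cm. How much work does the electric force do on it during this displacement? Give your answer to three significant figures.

The work done by the electric force is W_field = −ΔU = −q(V_B − V_A) = q(V_A − V_B).
At A: distances to the source charges are 0.0510 m, 1.11 m; V_A = Σ kqᵢ/rᵢ = 1.31×10⁶ V.
At B: distances to the source charges are 1.25 m, 0.0900 m; V_B = Σ kqᵢ/rᵢ = 8.46×10⁵ V.
ΔV = V_B − V_A = -4.68×10⁵ V.
W_field = −qΔV = −(6.39×10⁻⁶ C)(-4.68×10⁵ V) = 2.99 J.

2.99 J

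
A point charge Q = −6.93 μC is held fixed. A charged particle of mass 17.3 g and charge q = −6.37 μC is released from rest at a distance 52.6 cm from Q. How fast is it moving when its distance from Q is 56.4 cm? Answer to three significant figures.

2.42 m/s

Only the electrostatic force acts, so mechanical energy is conserved: ½mv² = U₁ − U₂ = kQq(1/r₁ − 1/r₂).
U₁ − U₂ = (8.99×10⁹ N·m²/C²)(-6.93×10⁻⁶ C)(-6.37×10⁻⁶ C)(1/0.526 − 1/0.564) = 0.0508 J.
v = √(2·0.0508/0.0173) = 2.42 m/s.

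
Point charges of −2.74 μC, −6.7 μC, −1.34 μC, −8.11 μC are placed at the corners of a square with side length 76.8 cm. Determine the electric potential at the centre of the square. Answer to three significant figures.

The total potential is the scalar sum of each charge's contribution, V = Σ kqᵢ/rᵢ.
The distance from each corner to the centre is a√2/2 = 0.543 m.
V = k[(-2.74×10⁻⁶)/(0.543) + (-6.70×10⁻⁶)/(0.543) + (-1.34×10⁻⁶)/(0.543) + (-8.11×10⁻⁶)/(0.543)] = -3.13×10⁵ V.

-3.13×10⁵ V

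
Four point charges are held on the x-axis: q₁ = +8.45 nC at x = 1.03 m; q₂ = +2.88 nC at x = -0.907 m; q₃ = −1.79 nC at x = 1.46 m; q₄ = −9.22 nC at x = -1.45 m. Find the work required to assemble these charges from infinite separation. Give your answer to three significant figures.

The work to assemble the configuration equals its total potential energy, U = Σ kqᵢqⱼ/rᵢⱼ over all pairs.
Pair separations: r₁₂ = 1.94 m, r₁₃ = 0.430 m, r₁₄ = 2.48 m, r₂₃ = 2.37 m, r₂₄ = 0.543 m, r₃₄ = 2.91 m.
Summing all 6 pair terms gives U = -8.94×10⁻⁷ J.

-8.94×10⁻⁷ J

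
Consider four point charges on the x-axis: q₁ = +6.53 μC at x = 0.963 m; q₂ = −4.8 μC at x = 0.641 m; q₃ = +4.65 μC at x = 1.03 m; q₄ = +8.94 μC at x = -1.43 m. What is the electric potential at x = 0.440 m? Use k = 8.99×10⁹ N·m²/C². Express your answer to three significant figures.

1.14×10⁴ V

The total potential is the scalar sum of each charge's contribution, V = Σ kqᵢ/rᵢ.
Distances from the field point to each charge: r₁ = 0.523 m, r₂ = 0.201 m, r₃ = 0.590 m, r₄ = 1.87 m.
V = k[(6.53×10⁻⁶)/(0.523) + (-4.80×10⁻⁶)/(0.201) + (4.65×10⁻⁶)/(0.590) + (8.94×10⁻⁶)/(1.87)] = 1.14×10⁴ V.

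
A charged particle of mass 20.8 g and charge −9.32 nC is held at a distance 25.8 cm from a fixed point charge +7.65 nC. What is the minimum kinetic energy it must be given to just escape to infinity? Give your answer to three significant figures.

2.48×10⁻⁶ J

To just escape, total mechanical energy must reach zero at infinity: ½mv²_min + U = 0, so ½mv²_min = −U = |kQq|/r.
|U| = |kQq|/r = (8.99×10⁹ N·m²/C²)(7.65×10⁻⁹)(9.32×10⁻⁹)/(0.258) = 2.48×10⁻⁶ J.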